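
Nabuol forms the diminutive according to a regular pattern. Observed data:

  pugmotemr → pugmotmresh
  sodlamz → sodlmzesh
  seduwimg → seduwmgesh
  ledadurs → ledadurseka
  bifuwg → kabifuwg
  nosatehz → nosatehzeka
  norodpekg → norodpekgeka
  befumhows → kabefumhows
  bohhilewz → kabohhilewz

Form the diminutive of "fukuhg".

bohhilewz and sodlamz both end in -z yet inflect differently (kabohhilewz, sodlmzesh), so the final letter is not what conditions the rule; the second-to-last letter is.
"fukuhg" has second-to-last letter 'h'. The one such stem in the data (nosatehz → nosatehzeka) adds -eka, so the same rule applies.
The other patterns: stems whose second-to-last letter is 'w' add the prefix ka-; stems whose second-to-last letter is 'm' delete the last vowel and add -esh.
So fukuhg → fukuhgeka.

fukuhgeka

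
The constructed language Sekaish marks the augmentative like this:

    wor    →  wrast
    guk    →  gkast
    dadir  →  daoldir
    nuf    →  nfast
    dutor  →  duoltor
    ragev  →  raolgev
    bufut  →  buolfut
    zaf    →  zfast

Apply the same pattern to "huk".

hkast

"huk" has 1 vowel. The stems with 1 vowel (zaf → zfast, wor → wrast, guk → gkast) delete the last vowel and add -ast.
So huk → hkast.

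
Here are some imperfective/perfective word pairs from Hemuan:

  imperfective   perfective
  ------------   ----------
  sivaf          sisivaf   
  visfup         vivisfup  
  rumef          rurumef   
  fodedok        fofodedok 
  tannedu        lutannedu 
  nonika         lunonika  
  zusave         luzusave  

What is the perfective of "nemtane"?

visfup and tannedu both have last vowel 'u' yet inflect differently (vivisfup, lutannedu), so the last vowel is not what conditions the rule; whether the stem ends in a vowel or a consonant is.
"nemtane" ends in a vowel. The stems ending in a vowel (tannedu → lutannedu, nonika → lunonika, zusave → luzusave) add the prefix lu-.
The other pattern: stems ending in a consonant repeat the first consonant+vowel as a prefix.
So nemtane → lunemtane.

lunemtane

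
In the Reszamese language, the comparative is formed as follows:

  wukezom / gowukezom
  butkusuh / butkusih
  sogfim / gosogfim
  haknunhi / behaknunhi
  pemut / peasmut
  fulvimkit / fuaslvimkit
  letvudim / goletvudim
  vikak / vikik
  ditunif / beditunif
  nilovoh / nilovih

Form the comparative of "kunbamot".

fulvimkit and letvudim both have last vowel 'i' yet inflect differently (fuaslvimkit, goletvudim), so the last vowel is not what conditions the rule; the final letter is.
"kunbamot" ends in -t. The stems ending in -t (fulvimkit → fuaslvimkit, pemut → peasmut) insert -as- after the first vowel.
So kunbamot → kuasnbamot.

kuasnbamot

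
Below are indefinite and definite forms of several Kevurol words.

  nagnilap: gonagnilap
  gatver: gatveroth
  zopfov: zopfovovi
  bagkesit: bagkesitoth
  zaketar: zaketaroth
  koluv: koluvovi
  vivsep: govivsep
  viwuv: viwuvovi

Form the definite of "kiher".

gatver and vivsep both have last vowel 'e' yet inflect differently (gatveroth, govivsep), so the last vowel is not what conditions the rule; the final letter is.
"kiher" ends in -r. The stems ending in -r (zaketar → zaketaroth, gatver → gatveroth) add -oth.
So kiher → kiheroth.

kiheroth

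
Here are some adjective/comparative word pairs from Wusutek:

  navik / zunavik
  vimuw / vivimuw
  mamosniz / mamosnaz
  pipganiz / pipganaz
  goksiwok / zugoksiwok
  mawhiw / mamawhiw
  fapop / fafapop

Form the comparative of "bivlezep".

bibivlezep

navik and pipganiz both have last vowel 'i' yet inflect differently (zunavik, pipganaz), so the last vowel is not what conditions the rule; the final letter is.
"bivlezep" ends in -p. The one such stem in the data (fapop → fafapop) repeats the first consonant+vowel as a prefix (as do mawhiw, vimuw), so the same rule applies.
So bivlezep → bibivlezep.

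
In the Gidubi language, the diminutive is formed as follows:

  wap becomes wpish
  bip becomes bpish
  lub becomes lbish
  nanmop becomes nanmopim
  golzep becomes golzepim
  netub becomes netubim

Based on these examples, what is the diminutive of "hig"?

wap and nanmop both end in -p yet inflect differently (wpish, nanmopim), so the final letter is not what conditions the rule; the number of vowels is.
"hig" has 1 vowel. The stems with 1 vowel (wap → wpish, bip → bpish, lub → lbish) delete the last vowel and add -ish.
So hig → hgish.

hgish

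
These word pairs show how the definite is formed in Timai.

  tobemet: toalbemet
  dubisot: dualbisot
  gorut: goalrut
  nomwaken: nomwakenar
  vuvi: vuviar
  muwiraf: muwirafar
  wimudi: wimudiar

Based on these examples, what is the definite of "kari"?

tobemet and nomwaken both have last vowel 'e' yet inflect differently (toalbemet, nomwakenar), so the last vowel is not what conditions the rule; the final letter is.
"kari" ends in -i. The stems ending in -i (vuvi → vuviar, wimudi → wimudiar) add -ar.
So kari → kariar.

kariar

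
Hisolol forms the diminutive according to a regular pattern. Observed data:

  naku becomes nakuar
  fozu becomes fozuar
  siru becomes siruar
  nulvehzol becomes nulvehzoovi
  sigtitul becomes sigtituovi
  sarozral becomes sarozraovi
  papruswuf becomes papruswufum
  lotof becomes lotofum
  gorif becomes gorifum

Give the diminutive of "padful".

padfuovi

naku and sigtitul both have last vowel 'u' yet inflect differently (nakuar, sigtituovi), so the last vowel is not what conditions the rule; the final letter is.
"padful" ends in -l. The stems ending in -l (nulvehzol → nulvehzoovi, sigtitul → sigtituovi, sarozral → sarozraovi) drop the final letter and add -ovi.
The other patterns: stems ending in -u add -ar; stems ending in -f add -um.
So padful → padfuovi.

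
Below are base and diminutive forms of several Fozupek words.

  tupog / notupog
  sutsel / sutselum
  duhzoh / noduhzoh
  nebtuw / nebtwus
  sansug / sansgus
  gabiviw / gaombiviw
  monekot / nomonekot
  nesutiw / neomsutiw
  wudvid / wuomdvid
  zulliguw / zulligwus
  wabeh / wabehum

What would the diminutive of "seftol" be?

wabeh and duhzoh both end in -h yet inflect differently (wabehum, noduhzoh), so the final letter is not what conditions the rule; the last vowel is.
"seftol" has last vowel 'o'. The stems whose last vowel is 'o' (monekot → nomonekot, tupog → notupog, duhzoh → noduhzoh) add the prefix no-.
The other patterns: stems whose last vowel is 'e' add -um; stems whose last vowel is 'i' insert -om- after the first vowel; stems whose last vowel is 'u' delete the last vowel and add -us.
So seftol → noseftol.

noseftol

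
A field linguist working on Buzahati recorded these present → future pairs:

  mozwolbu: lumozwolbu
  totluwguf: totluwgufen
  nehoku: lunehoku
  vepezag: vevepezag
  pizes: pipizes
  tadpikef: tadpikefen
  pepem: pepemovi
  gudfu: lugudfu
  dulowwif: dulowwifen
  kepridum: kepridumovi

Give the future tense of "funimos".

fufunimos

"funimos" ends in -s. The one such stem in the data (pizes → pipizes) repeats the first consonant+vowel as a prefix (as does vepezag), so the same rule applies.
So funimos → fufunimos.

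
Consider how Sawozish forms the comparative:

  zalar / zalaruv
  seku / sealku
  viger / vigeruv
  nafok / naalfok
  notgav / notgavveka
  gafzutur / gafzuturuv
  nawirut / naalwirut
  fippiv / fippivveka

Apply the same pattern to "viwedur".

"viwedur" ends in -r. The stems ending in -r (viger → vigeruv, zalar → zalaruv, gafzutur → gafzuturuv) add -uv.
The other patterns: stems ending in -v double the final consonant and add -eka; stems ending in -k, -t or -u insert -al- after the first vowel.
So viwedur → viweduruv.

viweduruv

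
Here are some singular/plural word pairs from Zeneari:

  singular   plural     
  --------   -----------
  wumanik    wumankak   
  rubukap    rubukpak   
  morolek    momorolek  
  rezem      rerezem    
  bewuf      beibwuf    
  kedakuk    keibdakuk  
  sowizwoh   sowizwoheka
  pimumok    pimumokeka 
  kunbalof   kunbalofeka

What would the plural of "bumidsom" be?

"bumidsom" has last vowel 'o'. The stems whose last vowel is 'o' (sowizwoh → sowizwoheka, pimumok → pimumokeka, kunbalof → kunbalofeka) add -eka.
The other patterns: stems whose last vowel is 'a' or 'i' delete the last vowel and add -ak; stems whose last vowel is 'e' repeat the first consonant+vowel as a prefix; stems whose last vowel is 'u' insert -ib- after the first vowel.
So bumidsom → bumidsomeka.

bumidsomeka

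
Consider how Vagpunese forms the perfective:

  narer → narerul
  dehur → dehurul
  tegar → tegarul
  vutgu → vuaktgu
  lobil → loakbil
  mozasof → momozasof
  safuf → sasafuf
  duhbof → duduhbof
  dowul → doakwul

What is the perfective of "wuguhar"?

wuguharul

safuf and dehur both have last vowel 'u' yet inflect differently (sasafuf, dehurul), so the last vowel is not what conditions the rule; the final letter is.
"wuguhar" ends in -r. The stems ending in -r (narer → narerul, tegar → tegarul, dehur → dehurul) add -ul.
So wuguhar → wuguharul.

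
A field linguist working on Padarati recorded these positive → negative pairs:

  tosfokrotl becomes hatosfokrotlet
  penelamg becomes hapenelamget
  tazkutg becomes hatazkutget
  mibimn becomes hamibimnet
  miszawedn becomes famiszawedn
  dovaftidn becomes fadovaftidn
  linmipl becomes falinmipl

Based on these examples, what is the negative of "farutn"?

hafarutnet

mibimn and miszawedn both end in -n yet inflect differently (hamibimnet, famiszawedn), so the final letter is not what conditions the rule; the second-to-last letter is.
"farutn" has second-to-last letter 't'. The stems whose second-to-last letter is 't' (tosfokrotl → hatosfokrotlet, tazkutg → hatazkutget) add ha- … -et around the stem.
The other pattern: stems whose second-to-last letter is 'd' or 'p' add the prefix fa-.
So farutn → hafarutnet.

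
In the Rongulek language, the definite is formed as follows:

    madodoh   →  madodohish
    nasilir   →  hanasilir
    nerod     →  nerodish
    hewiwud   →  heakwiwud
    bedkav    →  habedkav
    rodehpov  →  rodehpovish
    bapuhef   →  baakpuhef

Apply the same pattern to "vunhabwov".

"vunhabwov" has last vowel 'o'. The stems whose last vowel is 'o' (nerod → nerodish, rodehpov → rodehpovish, madodoh → madodohish) add -ish.
So vunhabwov → vunhabwovish.

vunhabwovish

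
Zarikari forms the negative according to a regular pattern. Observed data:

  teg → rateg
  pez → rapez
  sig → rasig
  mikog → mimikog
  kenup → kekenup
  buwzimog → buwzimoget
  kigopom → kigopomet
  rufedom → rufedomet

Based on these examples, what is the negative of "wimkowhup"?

wimkowhupet

"wimkowhup" has 3 vowels. The stems with 3 vowels (buwzimog → buwzimoget, kigopom → kigopomet, rufedom → rufedomet) add -et.
The other patterns: stems with 1 vowel add the prefix ra-; stems with 2 vowels repeat the first consonant+vowel as a prefix.
So wimkowhup → wimkowhupet.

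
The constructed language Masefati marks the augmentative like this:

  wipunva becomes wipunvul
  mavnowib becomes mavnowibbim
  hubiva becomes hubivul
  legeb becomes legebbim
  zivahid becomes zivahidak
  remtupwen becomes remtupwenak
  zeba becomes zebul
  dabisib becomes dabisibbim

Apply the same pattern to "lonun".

legeb and remtupwen both have last vowel 'e' yet inflect differently (legebbim, remtupwenak), so the last vowel is not what conditions the rule; the final letter is.
"lonun" ends in -n. The one such stem in the data (remtupwen → remtupwenak) adds -ak, so the same rule applies.
The other patterns: stems ending in -b double the final consonant and add -im; stems ending in -a drop the final letter and add -ul.
So lonun → lonunak.

lonunak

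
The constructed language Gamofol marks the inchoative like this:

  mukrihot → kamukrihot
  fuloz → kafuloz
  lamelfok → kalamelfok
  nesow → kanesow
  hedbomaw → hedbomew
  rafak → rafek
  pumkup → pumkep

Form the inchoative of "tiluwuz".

tiluwez

"tiluwuz" has last vowel 'u'. The one such stem in the data (pumkup → pumkep) changes the last vowel to 'e' (as do rafak, hedbomaw), so the same rule applies.
So tiluwuz → tiluwez.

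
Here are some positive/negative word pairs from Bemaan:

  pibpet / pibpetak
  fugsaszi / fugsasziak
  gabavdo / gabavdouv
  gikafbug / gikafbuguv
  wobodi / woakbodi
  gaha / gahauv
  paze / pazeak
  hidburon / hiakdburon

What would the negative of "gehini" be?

fugsaszi and wobodi both end in -i yet inflect differently (fugsasziak, woakbodi), so the final letter is not what conditions the rule; the first letter is.
"gehini" begins with g-. The stems beginning with g- (gaha → gahauv, gabavdo → gabavdouv, gikafbug → gikafbuguv) add -uv.
So gehini → gehiniuv.

gehiniuv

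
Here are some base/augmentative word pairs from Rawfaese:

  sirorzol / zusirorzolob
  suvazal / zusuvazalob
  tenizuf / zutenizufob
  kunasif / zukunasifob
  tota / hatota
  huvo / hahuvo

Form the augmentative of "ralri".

"ralri" ends in a vowel. The stems ending in a vowel (tota → hatota, huvo → hahuvo) add the prefix ha-.
The other pattern: stems ending in a consonant add zu- … -ob around the stem.
So ralri → haralri.

haralri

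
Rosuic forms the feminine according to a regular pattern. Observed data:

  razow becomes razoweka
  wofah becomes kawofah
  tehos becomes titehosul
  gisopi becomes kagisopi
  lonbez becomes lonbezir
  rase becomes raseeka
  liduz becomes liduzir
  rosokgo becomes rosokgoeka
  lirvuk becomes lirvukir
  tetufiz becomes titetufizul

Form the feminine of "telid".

liduz and tetufiz both end in -z yet inflect differently (liduzir, titetufizul), so the final letter is not what conditions the rule; the first letter is.
"telid" begins with t-. The stems beginning with t- (tehos → titehosul, tetufiz → titetufizul) add ti- … -ul around the stem.
The other patterns: stems beginning with r- add -eka; stems beginning with l- add -ir; stems beginning with g- or w- add the prefix ka-.
So telid → titelidul.

titelidul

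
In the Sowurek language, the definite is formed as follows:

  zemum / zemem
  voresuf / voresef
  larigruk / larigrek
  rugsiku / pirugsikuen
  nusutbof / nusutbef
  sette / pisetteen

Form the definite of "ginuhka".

piginuhkaen

rugsiku and zemum both have last vowel 'u' yet inflect differently (pirugsikuen, zemem), so the last vowel is not what conditions the rule; whether the stem ends in a vowel or a consonant is.
"ginuhka" ends in a vowel. The stems ending in a vowel (sette → pisetteen, rugsiku → pirugsikuen) add pi- … -en around the stem.
The other pattern: stems ending in a consonant change the last vowel to 'e'.
So ginuhka → piginuhkaen.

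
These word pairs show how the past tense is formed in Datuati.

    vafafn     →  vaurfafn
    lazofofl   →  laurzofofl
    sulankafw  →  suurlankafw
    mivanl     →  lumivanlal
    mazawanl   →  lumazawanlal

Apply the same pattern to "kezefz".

keurzefz

lazofofl and mivanl both end in -l yet inflect differently (laurzofofl, lumivanlal), so the final letter is not what conditions the rule; the second-to-last letter is.
"kezefz" has second-to-last letter 'f'. The stems whose second-to-last letter is 'f' (vafafn → vaurfafn, lazofofl → laurzofofl, sulankafw → suurlankafw) insert -ur- after the first vowel.
The other pattern: stems whose second-to-last letter is 'n' add lu- … -al around the stem.
So kezefz → keurzefz.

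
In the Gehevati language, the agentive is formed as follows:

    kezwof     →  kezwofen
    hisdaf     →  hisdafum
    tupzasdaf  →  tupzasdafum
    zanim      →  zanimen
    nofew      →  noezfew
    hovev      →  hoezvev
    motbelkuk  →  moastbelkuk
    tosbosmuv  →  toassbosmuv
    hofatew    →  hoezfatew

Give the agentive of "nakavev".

naezkavev

tupzasdaf and kezwof both end in -f yet inflect differently (tupzasdafum, kezwofen), so the final letter is not what conditions the rule; the last vowel is.
"nakavev" has last vowel 'e'. The stems whose last vowel is 'e' (hovev → hoezvev, nofew → noezfew, hofatew → hoezfatew) insert -ez- after the first vowel.
The other patterns: stems whose last vowel is 'a' add -um; stems whose last vowel is 'i' or 'o' add -en; stems whose last vowel is 'u' insert -as- after the first vowel.
So nakavev → naezkavev.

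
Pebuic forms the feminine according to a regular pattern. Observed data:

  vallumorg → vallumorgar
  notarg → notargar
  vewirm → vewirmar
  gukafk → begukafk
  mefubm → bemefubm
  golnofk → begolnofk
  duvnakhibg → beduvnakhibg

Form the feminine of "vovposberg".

vewirm and mefubm both end in -m yet inflect differently (vewirmar, bemefubm), so the final letter is not what conditions the rule; the second-to-last letter is.
"vovposberg" has second-to-last letter 'r'. The stems whose second-to-last letter is 'r' (vallumorg → vallumorgar, notarg → notargar, vewirm → vewirmar) add -ar.
So vovposberg → vovposbergar.

vovposbergar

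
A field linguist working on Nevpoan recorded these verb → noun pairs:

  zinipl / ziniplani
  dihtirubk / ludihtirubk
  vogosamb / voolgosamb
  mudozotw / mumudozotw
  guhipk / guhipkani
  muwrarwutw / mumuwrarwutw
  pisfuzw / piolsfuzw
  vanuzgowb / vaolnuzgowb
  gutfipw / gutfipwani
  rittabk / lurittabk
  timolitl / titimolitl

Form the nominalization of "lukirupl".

lukiruplani

"lukirupl" has second-to-last letter 'p'. The stems whose second-to-last letter is 'p' (zinipl → ziniplani, guhipk → guhipkani, gutfipw → gutfipwani) add -ani.
The other patterns: stems whose second-to-last letter is 'b' add the prefix lu-; stems whose second-to-last letter is 't' repeat the first consonant+vowel as a prefix; stems whose second-to-last letter is 'm', 'w' or 'z' insert -ol- after the first vowel.
So lukirupl → lukiruplani.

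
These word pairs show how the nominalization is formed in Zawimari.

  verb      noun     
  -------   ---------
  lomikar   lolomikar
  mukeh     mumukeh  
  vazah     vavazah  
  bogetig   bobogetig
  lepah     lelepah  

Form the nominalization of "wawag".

Every pair shown (lomikar → lolomikar, mukeh → mumukeh, vazah → vavazah, …) follows the same rule: repeat the first consonant+vowel as a prefix.
So wawag → wawawag.

wawawag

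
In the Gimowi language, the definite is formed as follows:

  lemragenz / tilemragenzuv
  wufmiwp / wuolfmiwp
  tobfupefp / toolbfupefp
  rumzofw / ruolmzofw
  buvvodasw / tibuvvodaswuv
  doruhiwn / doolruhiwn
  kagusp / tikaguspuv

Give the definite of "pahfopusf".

tipahfopusfuv

"pahfopusf" has second-to-last letter 's'. The stems whose second-to-last letter is 's' (kagusp → tikaguspuv, buvvodasw → tibuvvodaswuv) add ti- … -uv around the stem.
The other pattern: stems whose second-to-last letter is 'f' or 'w' insert -ol- after the first vowel.
So pahfopusf → tipahfopusfuv.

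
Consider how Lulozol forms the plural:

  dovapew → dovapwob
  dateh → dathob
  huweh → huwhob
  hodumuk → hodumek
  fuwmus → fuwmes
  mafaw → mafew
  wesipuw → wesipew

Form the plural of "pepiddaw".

dovapew and mafaw both end in -w yet inflect differently (dovapwob, mafew), so the final letter is not what conditions the rule; the last vowel is.
"pepiddaw" has last vowel 'a'. The one such stem in the data (mafaw → mafew) changes the last vowel to 'e' (as do hodumuk, fuwmus), so the same rule applies.
The other pattern: stems whose last vowel is 'e' delete the last vowel and add -ob.
So pepiddaw → pepiddew.

pepiddew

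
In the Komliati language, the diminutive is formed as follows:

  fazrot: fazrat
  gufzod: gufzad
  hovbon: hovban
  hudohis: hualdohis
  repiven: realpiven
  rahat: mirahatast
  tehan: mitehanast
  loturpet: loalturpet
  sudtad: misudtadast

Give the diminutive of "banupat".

mibanupatast

hovbon and tehan both end in -n yet inflect differently (hovban, mitehanast), so the final letter is not what conditions the rule; the last vowel is.
"banupat" has last vowel 'a'. The stems whose last vowel is 'a' (tehan → mitehanast, rahat → mirahatast, sudtad → misudtadast) add mi- … -ast around the stem.
So banupat → mibanupatast.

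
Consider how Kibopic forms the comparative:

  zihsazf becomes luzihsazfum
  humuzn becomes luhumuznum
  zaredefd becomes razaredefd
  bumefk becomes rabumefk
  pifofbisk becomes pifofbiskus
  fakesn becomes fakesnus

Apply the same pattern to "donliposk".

bumefk and pifofbisk both end in -k yet inflect differently (rabumefk, pifofbiskus), so the final letter is not what conditions the rule; the second-to-last letter is.
"donliposk" has second-to-last letter 's'. The stems whose second-to-last letter is 's' (pifofbisk → pifofbiskus, fakesn → fakesnus) add -us.
So donliposk → donliposkus.

donliposkus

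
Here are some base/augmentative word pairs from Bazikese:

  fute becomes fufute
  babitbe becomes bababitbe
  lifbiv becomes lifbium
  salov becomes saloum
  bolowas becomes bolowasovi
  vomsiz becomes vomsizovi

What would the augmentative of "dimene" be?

lifbiv and vomsiz both have last vowel 'i' yet inflect differently (lifbium, vomsizovi), so the last vowel is not what conditions the rule; the final letter is.
"dimene" ends in -e. The stems ending in -e (fute → fufute, babitbe → bababitbe) repeat the first consonant+vowel as a prefix.
So dimene → didimene.

didimene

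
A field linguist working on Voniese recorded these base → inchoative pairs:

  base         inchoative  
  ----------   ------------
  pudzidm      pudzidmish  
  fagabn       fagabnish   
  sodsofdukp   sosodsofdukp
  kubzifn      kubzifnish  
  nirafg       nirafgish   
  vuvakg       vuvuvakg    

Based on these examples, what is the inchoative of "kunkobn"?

"kunkobn" has second-to-last letter 'b'. The one such stem in the data (fagabn → fagabnish) adds -ish, so the same rule applies.
The other pattern: stems whose second-to-last letter is 'k' repeat the first consonant+vowel as a prefix.
So kunkobn → kunkobnish.

kunkobnish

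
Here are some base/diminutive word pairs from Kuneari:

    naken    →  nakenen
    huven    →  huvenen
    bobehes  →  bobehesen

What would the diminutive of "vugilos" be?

vugilosen

Every pair shown (naken → nakenen, huven → huvenen, bobehes → bobehesen) follows the same rule: add -en.
So vugilos → vugilosen.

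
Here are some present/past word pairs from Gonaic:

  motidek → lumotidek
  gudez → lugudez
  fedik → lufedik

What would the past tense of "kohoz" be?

lukohoz

Every pair shown (motidek → lumotidek, gudez → lugudez, fedik → lufedik) follows the same rule: add the prefix lu-.
So kohoz → lukohoz.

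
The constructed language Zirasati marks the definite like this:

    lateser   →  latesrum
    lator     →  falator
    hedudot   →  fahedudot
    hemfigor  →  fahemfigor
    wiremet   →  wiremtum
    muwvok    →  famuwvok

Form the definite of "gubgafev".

wiremet and hedudot both end in -t yet inflect differently (wiremtum, fahedudot), so the final letter is not what conditions the rule; the last vowel is.
"gubgafev" has last vowel 'e'. The stems whose last vowel is 'e' (wiremet → wiremtum, lateser → latesrum) delete the last vowel and add -um.
The other pattern: stems whose last vowel is 'o' add the prefix fa-.
So gubgafev → gubgafvum.

gubgafvum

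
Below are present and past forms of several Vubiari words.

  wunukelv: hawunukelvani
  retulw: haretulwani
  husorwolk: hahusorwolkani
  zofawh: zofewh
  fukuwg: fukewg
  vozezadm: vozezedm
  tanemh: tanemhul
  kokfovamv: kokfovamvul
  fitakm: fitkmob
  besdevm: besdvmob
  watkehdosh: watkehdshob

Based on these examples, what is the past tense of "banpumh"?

banpumhul

"banpumh" has second-to-last letter 'm'. The stems whose second-to-last letter is 'm' (tanemh → tanemhul, kokfovamv → kokfovamvul) add -ul.
The other patterns: stems whose second-to-last letter is 'l' add ha- … -ani around the stem; stems whose second-to-last letter is 'd' or 'w' change the last vowel to 'e'; stems whose second-to-last letter is 'k', 's' or 'v' delete the last vowel and add -ob.
So banpumh → banpumhul.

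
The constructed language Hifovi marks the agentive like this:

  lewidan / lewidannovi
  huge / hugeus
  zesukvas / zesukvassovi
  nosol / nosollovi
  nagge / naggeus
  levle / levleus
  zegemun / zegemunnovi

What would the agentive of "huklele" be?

hukleleus

nagge and nosol both begin with n- yet inflect differently (naggeus, nosollovi), so the first letter is not what conditions the rule; the final letter is.
"huklele" ends in -e. The stems ending in -e (huge → hugeus, levle → levleus, nagge → naggeus) add -us.
So huklele → hukleleus.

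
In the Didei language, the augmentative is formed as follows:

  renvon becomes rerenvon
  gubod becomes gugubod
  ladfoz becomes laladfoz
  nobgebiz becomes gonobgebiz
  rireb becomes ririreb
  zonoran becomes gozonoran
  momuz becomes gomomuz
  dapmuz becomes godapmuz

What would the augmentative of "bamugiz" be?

gobamugiz

"bamugiz" has last vowel 'i'. The one such stem in the data (nobgebiz → gonobgebiz) adds the prefix go-, so the same rule applies.
The other pattern: stems whose last vowel is 'e' or 'o' repeat the first consonant+vowel as a prefix.
So bamugiz → gobamugiz.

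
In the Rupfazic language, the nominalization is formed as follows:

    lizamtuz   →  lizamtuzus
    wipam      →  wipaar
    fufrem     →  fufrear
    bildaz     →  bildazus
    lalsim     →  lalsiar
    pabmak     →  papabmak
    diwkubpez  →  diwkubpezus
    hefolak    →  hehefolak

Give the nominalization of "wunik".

wuwunik

diwkubpez and fufrem both have last vowel 'e' yet inflect differently (diwkubpezus, fufrear), so the last vowel is not what conditions the rule; the final letter is.
"wunik" ends in -k. The stems ending in -k (hefolak → hehefolak, pabmak → papabmak) repeat the first consonant+vowel as a prefix.
So wunik → wuwunik.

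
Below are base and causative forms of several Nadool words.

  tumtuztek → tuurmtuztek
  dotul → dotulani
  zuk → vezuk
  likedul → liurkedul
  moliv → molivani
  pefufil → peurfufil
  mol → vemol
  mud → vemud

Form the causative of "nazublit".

"nazublit" has 3 vowels. The stems with 3 vowels (tumtuztek → tuurmtuztek, pefufil → peurfufil, likedul → liurkedul) insert -ur- after the first vowel.
So nazublit → naurzublit.

naurzublit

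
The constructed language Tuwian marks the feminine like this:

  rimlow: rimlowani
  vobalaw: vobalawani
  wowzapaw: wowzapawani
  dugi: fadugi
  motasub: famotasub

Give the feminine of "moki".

"moki" ends in -i. The one such stem in the data (dugi → fadugi) adds the prefix fa-, so the same rule applies.
So moki → famoki.

famoki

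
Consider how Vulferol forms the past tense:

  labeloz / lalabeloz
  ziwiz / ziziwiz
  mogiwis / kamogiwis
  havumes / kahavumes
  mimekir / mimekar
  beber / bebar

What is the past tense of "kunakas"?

kakunakas

ziwiz and mogiwis both have last vowel 'i' yet inflect differently (ziziwiz, kamogiwis), so the last vowel is not what conditions the rule; the final letter is.
"kunakas" ends in -s. The stems ending in -s (mogiwis → kamogiwis, havumes → kahavumes) add the prefix ka-.
The other patterns: stems ending in -z repeat the first consonant+vowel as a prefix; stems ending in -r change the last vowel to 'a'.
So kunakas → kakunakas.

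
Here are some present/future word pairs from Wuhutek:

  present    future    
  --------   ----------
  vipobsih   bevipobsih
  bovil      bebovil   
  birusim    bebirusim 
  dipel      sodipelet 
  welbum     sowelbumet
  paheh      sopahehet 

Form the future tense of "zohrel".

"zohrel" has last vowel 'e'. The stems whose last vowel is 'e' (dipel → sodipelet, paheh → sopahehet) add so- … -et around the stem.
So zohrel → sozohrelet.

sozohrelet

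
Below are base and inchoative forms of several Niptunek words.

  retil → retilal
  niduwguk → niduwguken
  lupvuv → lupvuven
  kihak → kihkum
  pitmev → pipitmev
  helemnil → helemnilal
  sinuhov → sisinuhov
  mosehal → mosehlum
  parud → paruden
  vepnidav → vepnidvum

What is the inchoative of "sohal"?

retil and mosehal both end in -l yet inflect differently (retilal, mosehlum), so the final letter is not what conditions the rule; the last vowel is.
"sohal" has last vowel 'a'. The stems whose last vowel is 'a' (vepnidav → vepnidvum, mosehal → mosehlum, kihak → kihkum) delete the last vowel and add -um.
So sohal → sohlum.

sohlum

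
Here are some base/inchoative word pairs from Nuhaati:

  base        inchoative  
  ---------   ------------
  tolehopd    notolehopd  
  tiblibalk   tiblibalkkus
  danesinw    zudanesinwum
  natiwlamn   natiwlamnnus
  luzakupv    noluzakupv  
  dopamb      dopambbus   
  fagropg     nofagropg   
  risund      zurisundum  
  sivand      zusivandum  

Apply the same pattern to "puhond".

"puhond" has second-to-last letter 'n'. The stems whose second-to-last letter is 'n' (sivand → zusivandum, danesinw → zudanesinwum, risund → zurisundum) add zu- … -um around the stem.
The other patterns: stems whose second-to-last letter is 'p' add the prefix no-; stems whose second-to-last letter is 'l' or 'm' double the final consonant and add -us.
So puhond → zupuhondum.

zupuhondum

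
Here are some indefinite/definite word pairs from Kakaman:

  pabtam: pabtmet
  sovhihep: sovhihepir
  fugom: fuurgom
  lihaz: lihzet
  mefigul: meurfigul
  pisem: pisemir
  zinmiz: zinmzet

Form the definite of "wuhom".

wuurhom

"wuhom" has last vowel 'o'. The one such stem in the data (fugom → fuurgom) inserts -ur- after the first vowel (as does mefigul), so the same rule applies.
The other patterns: stems whose last vowel is 'a' or 'i' delete the last vowel and add -et; stems whose last vowel is 'e' add -ir.
So wuhom → wuurhom.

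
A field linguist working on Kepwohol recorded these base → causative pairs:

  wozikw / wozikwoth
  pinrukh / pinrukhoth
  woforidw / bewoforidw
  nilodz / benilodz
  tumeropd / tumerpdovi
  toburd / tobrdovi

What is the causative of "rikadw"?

berikadw

"rikadw" has second-to-last letter 'd'. The stems whose second-to-last letter is 'd' (woforidw → bewoforidw, nilodz → benilodz) add the prefix be-.
The other patterns: stems whose second-to-last letter is 'k' add -oth; stems whose second-to-last letter is 'p' or 'r' delete the last vowel and add -ovi.
So rikadw → berikadw.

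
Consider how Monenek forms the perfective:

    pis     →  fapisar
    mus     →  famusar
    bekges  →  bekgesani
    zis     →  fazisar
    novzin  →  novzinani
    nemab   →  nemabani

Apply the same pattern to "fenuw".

pis and bekges both end in -s yet inflect differently (fapisar, bekgesani), so the final letter is not what conditions the rule; the number of vowels is.
"fenuw" has 2 vowels. The stems with 2 vowels (novzin → novzinani, bekges → bekgesani, nemab → nemabani) add -ani.
So fenuw → fenuwani.

fenuwani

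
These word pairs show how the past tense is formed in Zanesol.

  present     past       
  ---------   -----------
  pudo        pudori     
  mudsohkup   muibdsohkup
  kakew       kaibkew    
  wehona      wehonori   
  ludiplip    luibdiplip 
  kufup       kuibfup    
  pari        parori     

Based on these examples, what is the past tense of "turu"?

turori

"turu" ends in a vowel. The stems ending in a vowel (wehona → wehonori, pari → parori, pudo → pudori) drop the final letter and add -ori.
So turu → turori.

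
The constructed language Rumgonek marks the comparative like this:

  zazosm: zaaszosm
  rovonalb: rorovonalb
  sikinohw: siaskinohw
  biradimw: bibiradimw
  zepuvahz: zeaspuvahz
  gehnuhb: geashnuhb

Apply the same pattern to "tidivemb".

"tidivemb" has second-to-last letter 'm'. The one such stem in the data (biradimw → bibiradimw) repeats the first consonant+vowel as a prefix (as does rovonalb), so the same rule applies.
The other pattern: stems whose second-to-last letter is 'h' or 's' insert -as- after the first vowel.
So tidivemb → titidivemb.

titidivemb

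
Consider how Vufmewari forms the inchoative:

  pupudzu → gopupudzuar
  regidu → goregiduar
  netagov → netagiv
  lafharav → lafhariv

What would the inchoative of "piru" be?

gopiruar

"piru" ends in a vowel. The stems ending in a vowel (pupudzu → gopupudzuar, regidu → goregiduar) add go- … -ar around the stem.
The other pattern: stems ending in a consonant change the last vowel to 'i'.
So piru → gopiruar.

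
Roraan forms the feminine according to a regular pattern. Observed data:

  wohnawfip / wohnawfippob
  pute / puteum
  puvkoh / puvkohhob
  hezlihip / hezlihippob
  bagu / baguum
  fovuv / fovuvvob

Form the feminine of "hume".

humeum

bagu and fovuv both have last vowel 'u' yet inflect differently (baguum, fovuvvob), so the last vowel is not what conditions the rule; whether the stem ends in a vowel or a consonant is.
"hume" ends in a vowel. The stems ending in a vowel (bagu → baguum, pute → puteum) add -um.
So hume → humeum.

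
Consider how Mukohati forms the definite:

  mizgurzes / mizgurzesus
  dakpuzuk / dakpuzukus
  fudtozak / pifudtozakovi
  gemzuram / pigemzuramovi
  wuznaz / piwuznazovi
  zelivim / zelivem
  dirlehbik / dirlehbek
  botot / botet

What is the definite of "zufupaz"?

pizufupazovi

"zufupaz" has last vowel 'a'. The stems whose last vowel is 'a' (fudtozak → pifudtozakovi, gemzuram → pigemzuramovi, wuznaz → piwuznazovi) add pi- … -ovi around the stem.
The other patterns: stems whose last vowel is 'e' or 'u' add -us; stems whose last vowel is 'i' or 'o' change the last vowel to 'e'.
So zufupaz → pizufupazovi.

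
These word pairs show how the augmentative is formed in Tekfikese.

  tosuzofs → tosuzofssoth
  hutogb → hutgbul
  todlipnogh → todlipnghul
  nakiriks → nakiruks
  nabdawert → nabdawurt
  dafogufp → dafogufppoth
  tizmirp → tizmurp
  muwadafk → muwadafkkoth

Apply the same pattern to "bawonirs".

dafogufp and tizmirp both end in -p yet inflect differently (dafogufppoth, tizmurp), so the final letter is not what conditions the rule; the second-to-last letter is.
"bawonirs" has second-to-last letter 'r'. The stems whose second-to-last letter is 'r' (nabdawert → nabdawurt, tizmirp → tizmurp) change the last vowel to 'u'.
So bawonirs → bawonurs.

bawonurs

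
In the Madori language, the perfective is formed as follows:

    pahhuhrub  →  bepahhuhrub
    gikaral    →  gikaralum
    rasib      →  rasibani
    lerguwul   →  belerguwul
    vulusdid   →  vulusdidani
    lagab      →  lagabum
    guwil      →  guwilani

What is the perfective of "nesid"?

"nesid" has last vowel 'i'. The stems whose last vowel is 'i' (rasib → rasibani, guwil → guwilani, vulusdid → vulusdidani) add -ani.
The other patterns: stems whose last vowel is 'a' add -um; stems whose last vowel is 'u' add the prefix be-.
So nesid → nesidani.

nesidani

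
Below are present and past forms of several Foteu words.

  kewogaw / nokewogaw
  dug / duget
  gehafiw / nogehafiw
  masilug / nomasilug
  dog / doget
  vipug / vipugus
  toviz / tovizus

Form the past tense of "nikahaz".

nonikahaz

"nikahaz" has 3 vowels. The stems with 3 vowels (gehafiw → nogehafiw, kewogaw → nokewogaw, masilug → nomasilug) add the prefix no-.
The other patterns: stems with 1 vowel add -et; stems with 2 vowels add -us.
So nikahaz → nonikahaz.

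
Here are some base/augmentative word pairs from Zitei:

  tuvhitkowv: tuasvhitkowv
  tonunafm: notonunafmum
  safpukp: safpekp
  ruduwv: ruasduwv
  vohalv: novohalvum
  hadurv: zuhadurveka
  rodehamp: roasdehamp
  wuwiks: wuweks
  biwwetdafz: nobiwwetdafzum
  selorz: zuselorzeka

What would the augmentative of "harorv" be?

"harorv" has second-to-last letter 'r'. The stems whose second-to-last letter is 'r' (hadurv → zuhadurveka, selorz → zuselorzeka) add zu- … -eka around the stem.
So harorv → zuharorveka.

zuharorveka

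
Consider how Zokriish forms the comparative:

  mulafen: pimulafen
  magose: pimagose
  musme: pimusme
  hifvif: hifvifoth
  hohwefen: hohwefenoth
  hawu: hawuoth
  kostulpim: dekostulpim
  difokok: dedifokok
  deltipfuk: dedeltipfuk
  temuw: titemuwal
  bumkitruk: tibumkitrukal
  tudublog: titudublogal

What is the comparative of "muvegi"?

mulafen and hohwefen both end in -n yet inflect differently (pimulafen, hohwefenoth), so the final letter is not what conditions the rule; the first letter is.
"muvegi" begins with m-. The stems beginning with m- (mulafen → pimulafen, magose → pimagose, musme → pimusme) add the prefix pi-.
The other patterns: stems beginning with h- add -oth; stems beginning with d- or k- add the prefix de-; stems beginning with b- or t- add ti- … -al around the stem.
So muvegi → pimuvegi.

pimuvegi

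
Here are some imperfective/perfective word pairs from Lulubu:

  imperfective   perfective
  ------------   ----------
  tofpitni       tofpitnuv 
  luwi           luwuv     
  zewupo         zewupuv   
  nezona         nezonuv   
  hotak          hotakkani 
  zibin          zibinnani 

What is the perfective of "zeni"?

nezona and hotak both have last vowel 'a' yet inflect differently (nezonuv, hotakkani), so the last vowel is not what conditions the rule; whether the stem ends in a vowel or a consonant is.
"zeni" ends in a vowel. The stems ending in a vowel (tofpitni → tofpitnuv, luwi → luwuv, zewupo → zewupuv) drop the final letter and add -uv.
So zeni → zenuv.

zenuv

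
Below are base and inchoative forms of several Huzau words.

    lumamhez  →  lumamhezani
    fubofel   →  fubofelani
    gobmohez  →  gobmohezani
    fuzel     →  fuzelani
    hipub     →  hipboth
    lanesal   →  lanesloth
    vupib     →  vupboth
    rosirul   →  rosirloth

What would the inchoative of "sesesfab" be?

fuzel and rosirul both end in -l yet inflect differently (fuzelani, rosirloth), so the final letter is not what conditions the rule; the last vowel is.
"sesesfab" has last vowel 'a'. The one such stem in the data (lanesal → lanesloth) deletes the last vowel and adds -oth (as do rosirul, hipub), so the same rule applies.
The other pattern: stems whose last vowel is 'e' add -ani.
So sesesfab → sesesfboth.

sesesfboth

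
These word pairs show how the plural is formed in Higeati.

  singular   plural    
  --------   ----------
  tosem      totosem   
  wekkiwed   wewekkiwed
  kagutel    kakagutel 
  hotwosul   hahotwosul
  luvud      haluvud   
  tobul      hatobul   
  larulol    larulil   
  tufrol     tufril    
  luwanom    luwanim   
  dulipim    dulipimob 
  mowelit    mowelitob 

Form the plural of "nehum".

hanehum

kagutel and hotwosul both end in -l yet inflect differently (kakagutel, hahotwosul), so the final letter is not what conditions the rule; the last vowel is.
"nehum" has last vowel 'u'. The stems whose last vowel is 'u' (hotwosul → hahotwosul, luvud → haluvud, tobul → hatobul) add the prefix ha-.
The other patterns: stems whose last vowel is 'e' repeat the first consonant+vowel as a prefix; stems whose last vowel is 'o' change the last vowel to 'i'; stems whose last vowel is 'i' add -ob.
So nehum → hanehum.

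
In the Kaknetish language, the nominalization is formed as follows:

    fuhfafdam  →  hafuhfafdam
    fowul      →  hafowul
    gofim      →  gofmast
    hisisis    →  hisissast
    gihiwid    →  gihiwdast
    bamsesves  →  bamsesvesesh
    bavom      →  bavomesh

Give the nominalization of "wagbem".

fuhfafdam and gofim both end in -m yet inflect differently (hafuhfafdam, gofmast), so the final letter is not what conditions the rule; the last vowel is.
"wagbem" has last vowel 'e'. The one such stem in the data (bamsesves → bamsesvesesh) adds -esh, so the same rule applies.
So wagbem → wagbemesh.

wagbemesh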